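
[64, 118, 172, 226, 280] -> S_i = 64 + 54*i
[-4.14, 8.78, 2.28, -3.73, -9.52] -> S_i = Random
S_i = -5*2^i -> [-5, -10, -20, -40, -80]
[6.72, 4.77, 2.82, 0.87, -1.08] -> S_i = 6.72 + -1.95*i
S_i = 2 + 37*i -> [2, 39, 76, 113, 150]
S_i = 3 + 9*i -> [3, 12, 21, 30, 39]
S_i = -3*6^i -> [-3, -18, -108, -648, -3888]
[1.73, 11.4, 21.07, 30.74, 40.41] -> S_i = 1.73 + 9.67*i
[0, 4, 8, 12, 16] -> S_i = 0 + 4*i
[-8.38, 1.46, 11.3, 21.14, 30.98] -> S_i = -8.38 + 9.84*i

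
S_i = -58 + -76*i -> [-58, -134, -210, -286, -362]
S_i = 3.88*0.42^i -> [3.88, 1.63, 0.68, 0.29, 0.12]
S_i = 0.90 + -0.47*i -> [0.9, 0.43, -0.04, -0.51, -0.98]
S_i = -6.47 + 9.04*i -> [-6.47, 2.57, 11.61, 20.65, 29.69]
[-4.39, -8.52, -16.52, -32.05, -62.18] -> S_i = -4.39*1.94^i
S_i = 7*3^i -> [7, 21, 63, 189, 567]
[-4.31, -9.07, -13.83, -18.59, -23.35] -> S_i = -4.31 + -4.76*i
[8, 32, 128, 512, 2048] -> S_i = 8*4^i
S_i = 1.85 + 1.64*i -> [1.85, 3.49, 5.13, 6.77, 8.41]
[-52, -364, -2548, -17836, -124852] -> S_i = -52*7^i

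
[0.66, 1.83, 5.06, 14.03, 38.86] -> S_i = 0.66*2.77^i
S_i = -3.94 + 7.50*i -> [-3.94, 3.56, 11.06, 18.56, 26.06]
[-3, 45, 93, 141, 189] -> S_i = -3 + 48*i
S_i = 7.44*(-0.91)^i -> [7.44, -6.77, 6.16, -5.61, 5.1]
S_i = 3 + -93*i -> [3, -90, -183, -276, -369]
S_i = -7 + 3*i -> [-7, -4, -1, 2, 5]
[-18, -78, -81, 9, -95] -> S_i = Random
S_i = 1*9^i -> [1, 9, 81, 729, 6561]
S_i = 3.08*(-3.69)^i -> [3.08, -11.37, 41.94, -154.75, 571.03]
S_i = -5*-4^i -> [-5, 20, -80, 320, -1280]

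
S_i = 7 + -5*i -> [7, 2, -3, -8, -13]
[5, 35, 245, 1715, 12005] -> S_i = 5*7^i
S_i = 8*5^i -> [8, 40, 200, 1000, 5000]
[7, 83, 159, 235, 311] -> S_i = 7 + 76*i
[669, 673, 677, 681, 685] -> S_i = 669 + 4*i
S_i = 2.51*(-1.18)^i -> [2.51, -2.96, 3.49, -4.12, 4.87]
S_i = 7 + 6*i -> [7, 13, 19, 25, 31]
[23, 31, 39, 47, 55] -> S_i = 23 + 8*i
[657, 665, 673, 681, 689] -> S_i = 657 + 8*i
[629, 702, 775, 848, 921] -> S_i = 629 + 73*i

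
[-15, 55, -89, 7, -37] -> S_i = Random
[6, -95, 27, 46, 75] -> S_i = Random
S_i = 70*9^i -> [70, 630, 5670, 51030, 459270]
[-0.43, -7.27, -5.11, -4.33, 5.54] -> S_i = Random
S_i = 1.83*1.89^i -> [1.83, 3.46, 6.54, 12.35, 23.35]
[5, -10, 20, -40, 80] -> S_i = 5*-2^i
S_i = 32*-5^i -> [32, -160, 800, -4000, 20000]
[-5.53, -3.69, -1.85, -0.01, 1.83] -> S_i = -5.53 + 1.84*i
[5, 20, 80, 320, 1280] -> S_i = 5*4^i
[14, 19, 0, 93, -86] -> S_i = Random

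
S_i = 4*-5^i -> [4, -20, 100, -500, 2500]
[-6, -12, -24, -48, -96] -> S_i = -6*2^i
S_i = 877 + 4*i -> [877, 881, 885, 889, 893]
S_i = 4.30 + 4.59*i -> [4.3, 8.89, 13.48, 18.07, 22.66]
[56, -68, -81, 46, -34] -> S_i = Random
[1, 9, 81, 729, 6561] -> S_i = 1*9^i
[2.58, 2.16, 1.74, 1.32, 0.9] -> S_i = 2.58 + -0.42*i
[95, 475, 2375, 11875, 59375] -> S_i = 95*5^i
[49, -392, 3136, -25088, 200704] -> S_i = 49*-8^i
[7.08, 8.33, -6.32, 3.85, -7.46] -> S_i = Random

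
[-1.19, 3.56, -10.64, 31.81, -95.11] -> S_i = -1.19*(-2.99)^i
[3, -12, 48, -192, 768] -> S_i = 3*-4^i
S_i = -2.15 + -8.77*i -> [-2.15, -10.92, -19.69, -28.46, -37.23]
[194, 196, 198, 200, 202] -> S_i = 194 + 2*i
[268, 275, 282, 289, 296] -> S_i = 268 + 7*i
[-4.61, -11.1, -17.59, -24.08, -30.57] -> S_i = -4.61 + -6.49*i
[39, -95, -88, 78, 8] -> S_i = Random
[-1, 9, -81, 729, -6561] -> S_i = -1*-9^i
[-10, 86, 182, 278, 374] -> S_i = -10 + 96*i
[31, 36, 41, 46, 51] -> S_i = 31 + 5*i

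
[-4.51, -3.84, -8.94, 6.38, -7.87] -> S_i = Random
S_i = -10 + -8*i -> [-10, -18, -26, -34, -42]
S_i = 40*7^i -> [40, 280, 1960, 13720, 96040]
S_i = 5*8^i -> [5, 40, 320, 2560, 20480]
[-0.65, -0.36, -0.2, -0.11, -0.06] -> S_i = -0.65*0.55^i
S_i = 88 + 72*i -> [88, 160, 232, 304, 376]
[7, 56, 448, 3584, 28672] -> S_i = 7*8^i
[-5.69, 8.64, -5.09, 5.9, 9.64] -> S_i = Random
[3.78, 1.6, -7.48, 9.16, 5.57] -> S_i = Random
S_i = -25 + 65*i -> [-25, 40, 105, 170, 235]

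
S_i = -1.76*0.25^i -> [-1.76, -0.44, -0.11, -0.03, -0.01]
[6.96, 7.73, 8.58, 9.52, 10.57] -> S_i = 6.96*1.11^i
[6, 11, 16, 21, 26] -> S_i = 6 + 5*i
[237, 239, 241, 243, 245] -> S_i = 237 + 2*i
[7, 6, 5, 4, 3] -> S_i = 7 + -1*i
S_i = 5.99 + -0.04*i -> [5.99, 5.95, 5.91, 5.87, 5.83]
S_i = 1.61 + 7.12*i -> [1.61, 8.73, 15.85, 22.97, 30.09]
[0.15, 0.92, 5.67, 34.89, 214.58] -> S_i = 0.15*6.15^i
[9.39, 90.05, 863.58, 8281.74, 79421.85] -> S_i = 9.39*9.59^i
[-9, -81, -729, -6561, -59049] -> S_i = -9*9^i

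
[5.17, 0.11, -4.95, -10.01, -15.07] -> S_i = 5.17 + -5.06*i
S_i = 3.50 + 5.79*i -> [3.5, 9.29, 15.08, 20.87, 26.66]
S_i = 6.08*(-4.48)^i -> [6.08, -27.24, 122.03, -546.69, 2449.15]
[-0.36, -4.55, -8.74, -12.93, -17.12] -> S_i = -0.36 + -4.19*i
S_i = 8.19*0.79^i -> [8.19, 6.47, 5.11, 4.04, 3.19]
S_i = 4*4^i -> [4, 16, 64, 256, 1024]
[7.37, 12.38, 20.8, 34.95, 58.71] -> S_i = 7.37*1.68^i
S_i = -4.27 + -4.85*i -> [-4.27, -9.12, -13.97, -18.82, -23.67]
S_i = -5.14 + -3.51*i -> [-5.14, -8.65, -12.16, -15.67, -19.18]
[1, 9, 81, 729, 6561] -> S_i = 1*9^i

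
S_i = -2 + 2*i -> [-2, 0, 2, 4, 6]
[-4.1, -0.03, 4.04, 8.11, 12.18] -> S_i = -4.10 + 4.07*i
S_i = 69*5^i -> [69, 345, 1725, 8625, 43125]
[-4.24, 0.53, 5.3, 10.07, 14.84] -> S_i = -4.24 + 4.77*i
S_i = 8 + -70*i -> [8, -62, -132, -202, -272]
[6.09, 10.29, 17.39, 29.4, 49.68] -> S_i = 6.09*1.69^i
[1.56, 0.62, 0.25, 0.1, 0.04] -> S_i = 1.56*0.40^i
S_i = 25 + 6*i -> [25, 31, 37, 43, 49]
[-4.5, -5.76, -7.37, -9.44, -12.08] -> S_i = -4.50*1.28^i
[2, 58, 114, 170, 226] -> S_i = 2 + 56*i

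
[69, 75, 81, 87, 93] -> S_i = 69 + 6*i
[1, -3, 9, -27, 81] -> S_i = 1*-3^i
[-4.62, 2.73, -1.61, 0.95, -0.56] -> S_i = -4.62*(-0.59)^i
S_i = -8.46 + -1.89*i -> [-8.46, -10.35, -12.24, -14.13, -16.02]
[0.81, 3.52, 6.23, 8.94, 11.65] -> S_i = 0.81 + 2.71*i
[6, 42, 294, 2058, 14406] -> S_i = 6*7^i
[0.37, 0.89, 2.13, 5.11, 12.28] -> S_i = 0.37*2.40^i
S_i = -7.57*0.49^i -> [-7.57, -3.71, -1.82, -0.89, -0.44]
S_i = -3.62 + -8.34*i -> [-3.62, -11.96, -20.3, -28.64, -36.98]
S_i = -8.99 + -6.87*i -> [-8.99, -15.86, -22.73, -29.6, -36.47]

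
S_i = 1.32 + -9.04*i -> [1.32, -7.72, -16.76, -25.8, -34.84]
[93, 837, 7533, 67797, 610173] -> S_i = 93*9^i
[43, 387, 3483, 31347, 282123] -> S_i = 43*9^i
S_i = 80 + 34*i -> [80, 114, 148, 182, 216]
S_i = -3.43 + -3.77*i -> [-3.43, -7.2, -10.97, -14.74, -18.51]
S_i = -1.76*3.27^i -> [-1.76, -5.76, -18.82, -61.54, -201.24]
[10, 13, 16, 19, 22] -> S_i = 10 + 3*i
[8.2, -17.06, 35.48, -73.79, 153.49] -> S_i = 8.20*(-2.08)^i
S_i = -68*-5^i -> [-68, 340, -1700, 8500, -42500]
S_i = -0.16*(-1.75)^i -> [-0.16, 0.28, -0.49, 0.86, -1.5]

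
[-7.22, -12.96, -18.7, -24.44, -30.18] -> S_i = -7.22 + -5.74*i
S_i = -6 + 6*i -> [-6, 0, 6, 12, 18]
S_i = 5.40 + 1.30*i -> [5.4, 6.7, 8.0, 9.3, 10.6]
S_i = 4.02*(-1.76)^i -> [4.02, -7.08, 12.45, -21.92, 38.57]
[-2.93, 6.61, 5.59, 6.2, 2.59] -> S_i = Random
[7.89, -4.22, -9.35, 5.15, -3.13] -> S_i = Random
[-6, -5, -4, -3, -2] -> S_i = -6 + 1*i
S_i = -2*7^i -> [-2, -14, -98, -686, -4802]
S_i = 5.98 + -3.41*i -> [5.98, 2.57, -0.84, -4.25, -7.66]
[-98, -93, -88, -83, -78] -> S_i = -98 + 5*i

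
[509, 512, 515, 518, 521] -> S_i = 509 + 3*i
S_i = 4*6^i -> [4, 24, 144, 864, 5184]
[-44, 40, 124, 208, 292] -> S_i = -44 + 84*i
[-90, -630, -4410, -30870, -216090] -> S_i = -90*7^i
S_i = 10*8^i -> [10, 80, 640, 5120, 40960]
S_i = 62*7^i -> [62, 434, 3038, 21266, 148862]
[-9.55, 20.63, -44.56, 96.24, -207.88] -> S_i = -9.55*(-2.16)^i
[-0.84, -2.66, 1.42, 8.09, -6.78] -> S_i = Random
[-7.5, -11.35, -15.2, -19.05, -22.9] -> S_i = -7.50 + -3.85*i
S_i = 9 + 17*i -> [9, 26, 43, 60, 77]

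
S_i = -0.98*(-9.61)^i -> [-0.98, 9.42, -90.51, 869.75, -8358.33]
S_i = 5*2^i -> [5, 10, 20, 40, 80]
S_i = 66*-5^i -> [66, -330, 1650, -8250, 41250]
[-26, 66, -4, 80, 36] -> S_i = Random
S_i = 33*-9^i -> [33, -297, 2673, -24057, 216513]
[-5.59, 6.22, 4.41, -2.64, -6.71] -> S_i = Random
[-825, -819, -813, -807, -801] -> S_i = -825 + 6*i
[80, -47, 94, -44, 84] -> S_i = Random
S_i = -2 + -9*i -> [-2, -11, -20, -29, -38]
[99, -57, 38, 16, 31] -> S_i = Random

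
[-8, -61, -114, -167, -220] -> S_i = -8 + -53*i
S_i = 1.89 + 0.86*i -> [1.89, 2.75, 3.61, 4.47, 5.33]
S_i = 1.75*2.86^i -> [1.75, 5.0, 14.31, 40.94, 117.09]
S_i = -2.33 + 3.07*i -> [-2.33, 0.74, 3.81, 6.88, 9.95]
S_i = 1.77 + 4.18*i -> [1.77, 5.95, 10.13, 14.31, 18.49]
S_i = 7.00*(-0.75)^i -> [7.0, -5.25, 3.94, -2.95, 2.21]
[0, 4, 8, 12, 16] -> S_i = 0 + 4*i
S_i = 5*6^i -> [5, 30, 180, 1080, 6480]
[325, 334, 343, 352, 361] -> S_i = 325 + 9*i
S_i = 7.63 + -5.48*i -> [7.63, 2.15, -3.33, -8.81, -14.29]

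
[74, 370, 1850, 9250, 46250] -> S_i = 74*5^i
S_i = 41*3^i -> [41, 123, 369, 1107, 3321]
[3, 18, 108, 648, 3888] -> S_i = 3*6^i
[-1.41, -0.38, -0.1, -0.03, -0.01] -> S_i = -1.41*0.27^i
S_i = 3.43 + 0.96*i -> [3.43, 4.39, 5.35, 6.31, 7.27]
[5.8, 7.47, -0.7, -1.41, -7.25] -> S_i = Random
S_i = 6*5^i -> [6, 30, 150, 750, 3750]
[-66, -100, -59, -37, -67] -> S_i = Random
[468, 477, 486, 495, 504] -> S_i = 468 + 9*i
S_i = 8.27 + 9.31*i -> [8.27, 17.58, 26.89, 36.2, 45.51]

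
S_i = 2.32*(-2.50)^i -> [2.32, -5.8, 14.5, -36.25, 90.62]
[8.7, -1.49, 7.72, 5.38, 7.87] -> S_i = Random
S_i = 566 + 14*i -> [566, 580, 594, 608, 622]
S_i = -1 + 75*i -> [-1, 74, 149, 224, 299]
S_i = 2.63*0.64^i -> [2.63, 1.68, 1.08, 0.69, 0.44]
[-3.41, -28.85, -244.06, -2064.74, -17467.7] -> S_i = -3.41*8.46^i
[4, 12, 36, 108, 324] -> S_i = 4*3^i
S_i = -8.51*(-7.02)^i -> [-8.51, 59.74, -419.38, 2944.02, -20667.03]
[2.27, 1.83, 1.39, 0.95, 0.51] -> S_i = 2.27 + -0.44*i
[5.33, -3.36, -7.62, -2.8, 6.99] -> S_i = Random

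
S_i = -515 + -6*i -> [-515, -521, -527, -533, -539]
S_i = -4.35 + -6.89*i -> [-4.35, -11.24, -18.13, -25.02, -31.91]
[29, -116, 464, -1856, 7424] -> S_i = 29*-4^i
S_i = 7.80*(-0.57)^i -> [7.8, -4.45, 2.53, -1.44, 0.82]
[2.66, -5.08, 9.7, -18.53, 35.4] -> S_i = 2.66*(-1.91)^i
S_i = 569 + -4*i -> [569, 565, 561, 557, 553]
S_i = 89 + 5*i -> [89, 94, 99, 104, 109]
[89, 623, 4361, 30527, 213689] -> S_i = 89*7^i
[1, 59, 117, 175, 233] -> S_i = 1 + 58*i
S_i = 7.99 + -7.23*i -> [7.99, 0.76, -6.47, -13.7, -20.93]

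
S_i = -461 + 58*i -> [-461, -403, -345, -287, -229]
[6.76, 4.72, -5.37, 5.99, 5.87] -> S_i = Random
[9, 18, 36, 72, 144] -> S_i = 9*2^i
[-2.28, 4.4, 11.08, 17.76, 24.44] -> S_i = -2.28 + 6.68*i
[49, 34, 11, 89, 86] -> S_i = Random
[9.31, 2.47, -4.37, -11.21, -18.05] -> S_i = 9.31 + -6.84*i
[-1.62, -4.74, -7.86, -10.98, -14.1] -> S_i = -1.62 + -3.12*i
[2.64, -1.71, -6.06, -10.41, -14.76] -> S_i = 2.64 + -4.35*i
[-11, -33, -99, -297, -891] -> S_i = -11*3^i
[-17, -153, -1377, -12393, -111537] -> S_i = -17*9^i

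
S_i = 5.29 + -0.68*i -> [5.29, 4.61, 3.93, 3.25, 2.57]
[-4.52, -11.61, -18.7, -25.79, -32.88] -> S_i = -4.52 + -7.09*i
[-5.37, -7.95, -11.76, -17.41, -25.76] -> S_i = -5.37*1.48^i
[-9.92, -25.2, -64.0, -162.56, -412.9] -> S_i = -9.92*2.54^i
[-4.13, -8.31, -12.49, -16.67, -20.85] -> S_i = -4.13 + -4.18*i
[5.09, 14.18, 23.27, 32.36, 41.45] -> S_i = 5.09 + 9.09*i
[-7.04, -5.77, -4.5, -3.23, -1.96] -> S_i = -7.04 + 1.27*i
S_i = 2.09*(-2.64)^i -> [2.09, -5.52, 14.57, -38.46, 101.52]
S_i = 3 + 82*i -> [3, 85, 167, 249, 331]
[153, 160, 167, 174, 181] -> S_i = 153 + 7*i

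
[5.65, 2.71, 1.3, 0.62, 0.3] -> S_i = 5.65*0.48^i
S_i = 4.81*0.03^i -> [4.81, 0.14, 0.0, 0.0, 0.0]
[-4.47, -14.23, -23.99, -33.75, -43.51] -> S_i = -4.47 + -9.76*i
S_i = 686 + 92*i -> [686, 778, 870, 962, 1054]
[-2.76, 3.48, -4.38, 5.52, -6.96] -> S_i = -2.76*(-1.26)^i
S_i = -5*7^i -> [-5, -35, -245, -1715, -12005]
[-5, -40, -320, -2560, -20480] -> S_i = -5*8^i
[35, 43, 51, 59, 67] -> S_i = 35 + 8*i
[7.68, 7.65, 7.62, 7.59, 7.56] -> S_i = 7.68 + -0.03*i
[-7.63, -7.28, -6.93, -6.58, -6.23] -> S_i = -7.63 + 0.35*i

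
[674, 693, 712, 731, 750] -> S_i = 674 + 19*i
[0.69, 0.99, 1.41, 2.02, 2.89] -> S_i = 0.69*1.43^i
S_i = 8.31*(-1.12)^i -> [8.31, -9.31, 10.42, -11.67, 13.08]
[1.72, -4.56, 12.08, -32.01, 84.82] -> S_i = 1.72*(-2.65)^i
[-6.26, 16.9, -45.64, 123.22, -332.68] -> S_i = -6.26*(-2.70)^i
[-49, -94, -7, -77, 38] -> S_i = Random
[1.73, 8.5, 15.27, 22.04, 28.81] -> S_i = 1.73 + 6.77*i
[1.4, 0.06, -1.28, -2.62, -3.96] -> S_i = 1.40 + -1.34*i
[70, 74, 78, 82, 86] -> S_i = 70 + 4*i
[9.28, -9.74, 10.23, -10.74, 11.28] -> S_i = 9.28*(-1.05)^i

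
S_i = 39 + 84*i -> [39, 123, 207, 291, 375]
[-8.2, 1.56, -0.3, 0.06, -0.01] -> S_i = -8.20*(-0.19)^i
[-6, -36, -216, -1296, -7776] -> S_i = -6*6^i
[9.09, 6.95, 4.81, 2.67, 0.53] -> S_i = 9.09 + -2.14*i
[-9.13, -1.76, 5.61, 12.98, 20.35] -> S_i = -9.13 + 7.37*i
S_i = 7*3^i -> [7, 21, 63, 189, 567]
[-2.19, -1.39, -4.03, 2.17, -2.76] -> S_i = Random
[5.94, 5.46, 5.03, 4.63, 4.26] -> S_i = 5.94*0.92^i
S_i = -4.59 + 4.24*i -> [-4.59, -0.35, 3.89, 8.13, 12.37]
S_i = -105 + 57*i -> [-105, -48, 9, 66, 123]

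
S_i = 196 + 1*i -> [196, 197, 198, 199, 200]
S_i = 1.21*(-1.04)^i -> [1.21, -1.26, 1.31, -1.36, 1.42]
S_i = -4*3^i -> [-4, -12, -36, -108, -324]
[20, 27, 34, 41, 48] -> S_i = 20 + 7*i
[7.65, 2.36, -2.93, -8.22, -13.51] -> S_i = 7.65 + -5.29*i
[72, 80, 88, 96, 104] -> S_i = 72 + 8*i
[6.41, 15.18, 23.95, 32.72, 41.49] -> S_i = 6.41 + 8.77*i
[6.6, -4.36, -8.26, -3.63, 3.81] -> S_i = Random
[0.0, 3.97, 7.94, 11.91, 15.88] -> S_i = 0.00 + 3.97*i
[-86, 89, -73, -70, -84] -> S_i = Random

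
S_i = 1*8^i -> [1, 8, 64, 512, 4096]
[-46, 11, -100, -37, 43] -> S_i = Random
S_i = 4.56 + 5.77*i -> [4.56, 10.33, 16.1, 21.87, 27.64]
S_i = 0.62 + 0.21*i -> [0.62, 0.83, 1.04, 1.25, 1.46]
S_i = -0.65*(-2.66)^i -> [-0.65, 1.73, -4.6, 12.23, -32.54]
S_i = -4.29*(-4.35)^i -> [-4.29, 18.66, -81.18, 353.12, -1536.08]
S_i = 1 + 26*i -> [1, 27, 53, 79, 105]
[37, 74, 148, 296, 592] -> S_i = 37*2^i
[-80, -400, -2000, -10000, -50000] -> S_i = -80*5^i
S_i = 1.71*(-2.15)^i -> [1.71, -3.68, 7.9, -16.99, 36.54]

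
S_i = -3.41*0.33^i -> [-3.41, -1.13, -0.37, -0.12, -0.04]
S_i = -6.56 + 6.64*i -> [-6.56, 0.08, 6.72, 13.36, 20.0]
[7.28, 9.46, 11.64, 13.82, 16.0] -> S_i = 7.28 + 2.18*i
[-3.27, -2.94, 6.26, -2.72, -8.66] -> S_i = Random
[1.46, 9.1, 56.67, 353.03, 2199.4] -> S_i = 1.46*6.23^i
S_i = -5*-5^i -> [-5, 25, -125, 625, -3125]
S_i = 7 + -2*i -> [7, 5, 3, 1, -1]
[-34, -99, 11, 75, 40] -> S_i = Random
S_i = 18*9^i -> [18, 162, 1458, 13122, 118098]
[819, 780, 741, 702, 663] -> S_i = 819 + -39*i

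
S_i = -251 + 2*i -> [-251, -249, -247, -245, -243]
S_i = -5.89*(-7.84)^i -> [-5.89, 46.18, -362.03, 2838.33, -22252.54]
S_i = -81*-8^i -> [-81, 648, -5184, 41472, -331776]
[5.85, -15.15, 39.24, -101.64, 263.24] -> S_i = 5.85*(-2.59)^i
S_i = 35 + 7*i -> [35, 42, 49, 56, 63]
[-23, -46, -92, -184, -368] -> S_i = -23*2^i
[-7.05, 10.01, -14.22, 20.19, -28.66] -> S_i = -7.05*(-1.42)^i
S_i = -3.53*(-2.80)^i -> [-3.53, 9.88, -27.68, 77.49, -216.97]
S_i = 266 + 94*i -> [266, 360, 454, 548, 642]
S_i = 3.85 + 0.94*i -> [3.85, 4.79, 5.73, 6.67, 7.61]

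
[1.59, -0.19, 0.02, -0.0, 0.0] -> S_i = 1.59*(-0.12)^i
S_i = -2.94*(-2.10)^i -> [-2.94, 6.17, -12.97, 27.23, -57.18]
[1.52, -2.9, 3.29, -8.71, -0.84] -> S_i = Random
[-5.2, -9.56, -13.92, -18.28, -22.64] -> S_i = -5.20 + -4.36*i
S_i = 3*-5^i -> [3, -15, 75, -375, 1875]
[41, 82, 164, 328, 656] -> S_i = 41*2^i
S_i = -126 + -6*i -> [-126, -132, -138, -144, -150]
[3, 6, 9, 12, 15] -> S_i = 3 + 3*i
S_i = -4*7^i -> [-4, -28, -196, -1372, -9604]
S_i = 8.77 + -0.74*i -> [8.77, 8.03, 7.29, 6.55, 5.81]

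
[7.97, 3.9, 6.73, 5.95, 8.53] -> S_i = Random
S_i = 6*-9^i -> [6, -54, 486, -4374, 39366]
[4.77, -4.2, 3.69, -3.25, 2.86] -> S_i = 4.77*(-0.88)^i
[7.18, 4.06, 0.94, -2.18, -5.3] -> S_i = 7.18 + -3.12*i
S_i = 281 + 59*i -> [281, 340, 399, 458, 517]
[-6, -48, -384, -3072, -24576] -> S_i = -6*8^i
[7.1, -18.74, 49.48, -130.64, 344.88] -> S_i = 7.10*(-2.64)^i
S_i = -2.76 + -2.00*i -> [-2.76, -4.76, -6.76, -8.76, -10.76]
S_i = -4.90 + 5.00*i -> [-4.9, 0.1, 5.1, 10.1, 15.1]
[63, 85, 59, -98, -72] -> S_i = Random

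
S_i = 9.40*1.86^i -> [9.4, 17.48, 32.52, 60.49, 112.51]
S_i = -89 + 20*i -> [-89, -69, -49, -29, -9]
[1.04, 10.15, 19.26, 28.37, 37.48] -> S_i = 1.04 + 9.11*i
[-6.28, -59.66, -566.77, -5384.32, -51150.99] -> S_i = -6.28*9.50^i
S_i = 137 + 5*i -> [137, 142, 147, 152, 157]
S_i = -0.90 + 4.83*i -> [-0.9, 3.93, 8.76, 13.59, 18.42]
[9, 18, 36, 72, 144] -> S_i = 9*2^i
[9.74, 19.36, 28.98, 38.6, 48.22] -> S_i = 9.74 + 9.62*i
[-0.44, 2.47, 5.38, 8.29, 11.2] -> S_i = -0.44 + 2.91*i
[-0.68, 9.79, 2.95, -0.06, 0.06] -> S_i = Random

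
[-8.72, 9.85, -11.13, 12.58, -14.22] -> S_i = -8.72*(-1.13)^i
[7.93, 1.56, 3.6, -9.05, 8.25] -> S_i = Random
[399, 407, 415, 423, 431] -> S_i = 399 + 8*i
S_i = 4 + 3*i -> [4, 7, 10, 13, 16]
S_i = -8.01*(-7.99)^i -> [-8.01, 64.0, -511.36, 4085.76, -32645.22]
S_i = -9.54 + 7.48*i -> [-9.54, -2.06, 5.42, 12.9, 20.38]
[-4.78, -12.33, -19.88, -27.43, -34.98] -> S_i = -4.78 + -7.55*i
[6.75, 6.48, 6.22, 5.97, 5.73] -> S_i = 6.75*0.96^i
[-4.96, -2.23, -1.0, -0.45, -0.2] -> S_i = -4.96*0.45^i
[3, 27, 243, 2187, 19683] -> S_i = 3*9^i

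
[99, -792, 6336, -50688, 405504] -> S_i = 99*-8^i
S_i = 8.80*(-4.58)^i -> [8.8, -40.3, 184.59, -845.43, 3872.08]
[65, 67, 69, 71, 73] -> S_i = 65 + 2*i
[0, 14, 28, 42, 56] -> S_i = 0 + 14*i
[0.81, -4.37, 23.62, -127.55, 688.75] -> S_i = 0.81*(-5.40)^i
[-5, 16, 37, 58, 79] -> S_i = -5 + 21*i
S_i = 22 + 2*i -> [22, 24, 26, 28, 30]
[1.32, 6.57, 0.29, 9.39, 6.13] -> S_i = Random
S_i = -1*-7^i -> [-1, 7, -49, 343, -2401]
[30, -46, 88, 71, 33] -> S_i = Random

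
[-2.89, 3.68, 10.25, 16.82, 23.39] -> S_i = -2.89 + 6.57*i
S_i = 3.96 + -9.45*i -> [3.96, -5.49, -14.94, -24.39, -33.84]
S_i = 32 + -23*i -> [32, 9, -14, -37, -60]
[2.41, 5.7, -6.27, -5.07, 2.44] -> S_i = Random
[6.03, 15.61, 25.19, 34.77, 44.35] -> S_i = 6.03 + 9.58*i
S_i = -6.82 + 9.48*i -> [-6.82, 2.66, 12.14, 21.62, 31.1]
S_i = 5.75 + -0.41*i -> [5.75, 5.34, 4.93, 4.52, 4.11]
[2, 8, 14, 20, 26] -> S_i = 2 + 6*i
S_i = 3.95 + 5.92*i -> [3.95, 9.87, 15.79, 21.71, 27.63]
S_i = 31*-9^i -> [31, -279, 2511, -22599, 203391]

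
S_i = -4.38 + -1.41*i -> [-4.38, -5.79, -7.2, -8.61, -10.02]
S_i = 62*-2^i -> [62, -124, 248, -496, 992]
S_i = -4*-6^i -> [-4, 24, -144, 864, -5184]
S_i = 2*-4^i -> [2, -8, 32, -128, 512]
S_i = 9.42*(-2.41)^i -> [9.42, -22.7, 54.71, -131.86, 317.77]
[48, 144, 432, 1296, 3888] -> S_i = 48*3^i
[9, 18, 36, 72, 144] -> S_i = 9*2^i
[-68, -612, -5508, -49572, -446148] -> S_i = -68*9^i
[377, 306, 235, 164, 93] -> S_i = 377 + -71*i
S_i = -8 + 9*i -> [-8, 1, 10, 19, 28]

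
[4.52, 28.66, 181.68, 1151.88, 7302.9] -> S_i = 4.52*6.34^i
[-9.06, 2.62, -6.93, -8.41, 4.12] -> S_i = Random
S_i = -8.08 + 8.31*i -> [-8.08, 0.23, 8.54, 16.85, 25.16]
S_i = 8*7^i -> [8, 56, 392, 2744, 19208]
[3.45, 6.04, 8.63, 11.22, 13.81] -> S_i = 3.45 + 2.59*i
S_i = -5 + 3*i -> [-5, -2, 1, 4, 7]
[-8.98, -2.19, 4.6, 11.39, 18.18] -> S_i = -8.98 + 6.79*i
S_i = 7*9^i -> [7, 63, 567, 5103, 45927]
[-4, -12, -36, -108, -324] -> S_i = -4*3^i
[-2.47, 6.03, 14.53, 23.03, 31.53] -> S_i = -2.47 + 8.50*i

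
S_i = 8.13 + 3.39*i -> [8.13, 11.52, 14.91, 18.3, 21.69]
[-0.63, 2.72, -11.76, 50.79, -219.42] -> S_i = -0.63*(-4.32)^i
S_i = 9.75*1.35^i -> [9.75, 13.16, 17.77, 23.99, 32.38]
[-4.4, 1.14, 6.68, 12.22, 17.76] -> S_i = -4.40 + 5.54*i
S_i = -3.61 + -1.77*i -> [-3.61, -5.38, -7.15, -8.92, -10.69]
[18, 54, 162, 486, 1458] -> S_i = 18*3^i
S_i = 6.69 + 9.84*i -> [6.69, 16.53, 26.37, 36.21, 46.05]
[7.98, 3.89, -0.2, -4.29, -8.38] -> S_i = 7.98 + -4.09*i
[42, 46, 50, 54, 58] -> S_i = 42 + 4*i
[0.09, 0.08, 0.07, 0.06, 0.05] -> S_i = 0.09*0.85^i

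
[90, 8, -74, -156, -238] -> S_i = 90 + -82*i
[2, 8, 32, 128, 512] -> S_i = 2*4^i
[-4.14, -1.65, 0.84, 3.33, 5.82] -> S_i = -4.14 + 2.49*i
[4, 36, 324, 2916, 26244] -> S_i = 4*9^i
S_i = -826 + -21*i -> [-826, -847, -868, -889, -910]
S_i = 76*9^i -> [76, 684, 6156, 55404, 498636]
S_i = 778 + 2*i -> [778, 780, 782, 784, 786]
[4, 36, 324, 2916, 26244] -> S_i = 4*9^i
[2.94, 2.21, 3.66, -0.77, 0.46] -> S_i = Random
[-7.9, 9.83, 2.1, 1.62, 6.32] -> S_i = Random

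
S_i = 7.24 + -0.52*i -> [7.24, 6.72, 6.2, 5.68, 5.16]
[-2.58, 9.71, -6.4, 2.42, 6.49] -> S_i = Random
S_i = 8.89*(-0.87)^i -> [8.89, -7.73, 6.73, -5.85, 5.09]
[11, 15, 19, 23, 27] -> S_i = 11 + 4*i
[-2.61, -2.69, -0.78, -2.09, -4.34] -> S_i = Random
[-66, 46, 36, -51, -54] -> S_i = Random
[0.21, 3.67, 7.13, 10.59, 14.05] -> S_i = 0.21 + 3.46*i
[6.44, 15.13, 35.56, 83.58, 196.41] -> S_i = 6.44*2.35^i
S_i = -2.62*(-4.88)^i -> [-2.62, 12.79, -62.39, 304.48, -1485.87]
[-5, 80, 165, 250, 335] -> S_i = -5 + 85*i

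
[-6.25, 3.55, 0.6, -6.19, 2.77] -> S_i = Random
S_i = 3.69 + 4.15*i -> [3.69, 7.84, 11.99, 16.14, 20.29]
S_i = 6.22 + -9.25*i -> [6.22, -3.03, -12.28, -21.53, -30.78]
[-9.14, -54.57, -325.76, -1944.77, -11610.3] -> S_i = -9.14*5.97^i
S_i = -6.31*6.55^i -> [-6.31, -41.33, -270.71, -1773.18, -11614.34]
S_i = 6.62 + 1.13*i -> [6.62, 7.75, 8.88, 10.01, 11.14]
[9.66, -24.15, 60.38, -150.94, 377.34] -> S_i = 9.66*(-2.50)^i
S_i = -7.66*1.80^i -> [-7.66, -13.79, -24.82, -44.67, -80.41]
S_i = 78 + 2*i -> [78, 80, 82, 84, 86]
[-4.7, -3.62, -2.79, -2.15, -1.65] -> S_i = -4.70*0.77^i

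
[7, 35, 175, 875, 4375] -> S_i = 7*5^i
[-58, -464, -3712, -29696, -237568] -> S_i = -58*8^i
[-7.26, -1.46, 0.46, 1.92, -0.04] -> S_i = Random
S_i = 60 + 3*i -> [60, 63, 66, 69, 72]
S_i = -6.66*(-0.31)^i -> [-6.66, 2.06, -0.64, 0.2, -0.06]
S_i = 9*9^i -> [9, 81, 729, 6561, 59049]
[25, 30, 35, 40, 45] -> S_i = 25 + 5*i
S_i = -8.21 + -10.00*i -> [-8.21, -18.21, -28.21, -38.21, -48.21]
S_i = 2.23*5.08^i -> [2.23, 11.33, 57.55, 292.35, 1485.11]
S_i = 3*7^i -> [3, 21, 147, 1029, 7203]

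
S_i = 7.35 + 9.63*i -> [7.35, 16.98, 26.61, 36.24, 45.87]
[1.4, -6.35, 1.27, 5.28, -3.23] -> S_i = Random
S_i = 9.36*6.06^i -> [9.36, 56.72, 343.73, 2083.02, 12623.11]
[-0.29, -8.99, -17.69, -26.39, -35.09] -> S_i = -0.29 + -8.70*i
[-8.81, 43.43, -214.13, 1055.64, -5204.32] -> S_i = -8.81*(-4.93)^i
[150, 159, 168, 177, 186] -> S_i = 150 + 9*i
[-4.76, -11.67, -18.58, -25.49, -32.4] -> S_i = -4.76 + -6.91*i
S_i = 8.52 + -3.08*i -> [8.52, 5.44, 2.36, -0.72, -3.8]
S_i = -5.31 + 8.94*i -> [-5.31, 3.63, 12.57, 21.51, 30.45]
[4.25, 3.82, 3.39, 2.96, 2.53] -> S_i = 4.25 + -0.43*i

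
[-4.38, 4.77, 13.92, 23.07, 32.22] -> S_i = -4.38 + 9.15*i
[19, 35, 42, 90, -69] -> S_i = Random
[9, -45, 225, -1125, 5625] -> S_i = 9*-5^i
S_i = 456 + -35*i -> [456, 421, 386, 351, 316]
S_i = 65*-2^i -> [65, -130, 260, -520, 1040]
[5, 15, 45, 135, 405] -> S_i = 5*3^i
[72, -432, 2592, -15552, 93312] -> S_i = 72*-6^i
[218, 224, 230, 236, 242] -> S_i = 218 + 6*i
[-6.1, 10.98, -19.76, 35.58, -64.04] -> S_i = -6.10*(-1.80)^i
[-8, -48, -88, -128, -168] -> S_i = -8 + -40*i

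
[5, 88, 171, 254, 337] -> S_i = 5 + 83*i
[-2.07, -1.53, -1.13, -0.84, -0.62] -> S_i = -2.07*0.74^i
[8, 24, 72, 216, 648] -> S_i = 8*3^i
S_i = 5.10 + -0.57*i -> [5.1, 4.53, 3.96, 3.39, 2.82]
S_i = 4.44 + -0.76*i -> [4.44, 3.68, 2.92, 2.16, 1.4]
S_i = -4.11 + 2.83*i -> [-4.11, -1.28, 1.55, 4.38, 7.21]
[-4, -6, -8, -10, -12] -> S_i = -4 + -2*i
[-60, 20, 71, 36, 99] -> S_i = Random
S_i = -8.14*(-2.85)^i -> [-8.14, 23.2, -66.12, 188.43, -537.04]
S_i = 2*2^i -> [2, 4, 8, 16, 32]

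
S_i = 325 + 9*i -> [325, 334, 343, 352, 361]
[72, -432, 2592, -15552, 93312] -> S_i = 72*-6^i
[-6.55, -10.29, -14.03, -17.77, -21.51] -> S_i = -6.55 + -3.74*i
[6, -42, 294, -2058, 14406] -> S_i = 6*-7^i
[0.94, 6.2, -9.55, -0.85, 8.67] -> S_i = Random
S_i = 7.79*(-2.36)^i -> [7.79, -18.38, 43.39, -102.39, 241.65]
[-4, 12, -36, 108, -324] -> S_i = -4*-3^i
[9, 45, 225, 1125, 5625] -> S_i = 9*5^i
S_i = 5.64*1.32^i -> [5.64, 7.44, 9.83, 12.97, 17.12]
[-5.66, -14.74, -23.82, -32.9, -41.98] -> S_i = -5.66 + -9.08*i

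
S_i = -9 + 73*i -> [-9, 64, 137, 210, 283]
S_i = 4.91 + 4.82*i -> [4.91, 9.73, 14.55, 19.37, 24.19]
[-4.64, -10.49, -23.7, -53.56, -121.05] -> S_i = -4.64*2.26^i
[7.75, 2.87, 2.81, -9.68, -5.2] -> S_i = Random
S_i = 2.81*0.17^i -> [2.81, 0.48, 0.08, 0.01, 0.0]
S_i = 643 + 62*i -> [643, 705, 767, 829, 891]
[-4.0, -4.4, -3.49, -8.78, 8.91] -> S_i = Random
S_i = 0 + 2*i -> [0, 2, 4, 6, 8]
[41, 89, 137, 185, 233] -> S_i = 41 + 48*i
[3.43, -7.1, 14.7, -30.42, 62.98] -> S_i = 3.43*(-2.07)^i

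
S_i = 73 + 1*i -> [73, 74, 75, 76, 77]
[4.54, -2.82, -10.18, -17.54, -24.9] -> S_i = 4.54 + -7.36*i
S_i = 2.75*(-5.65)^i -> [2.75, -15.54, 87.79, -496.0, 2802.38]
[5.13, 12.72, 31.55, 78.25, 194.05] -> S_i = 5.13*2.48^i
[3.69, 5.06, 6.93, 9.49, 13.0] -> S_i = 3.69*1.37^i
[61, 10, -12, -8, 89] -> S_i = Random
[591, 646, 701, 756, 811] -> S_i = 591 + 55*i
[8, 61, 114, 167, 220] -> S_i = 8 + 53*i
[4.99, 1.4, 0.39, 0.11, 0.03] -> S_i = 4.99*0.28^i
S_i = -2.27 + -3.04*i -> [-2.27, -5.31, -8.35, -11.39, -14.43]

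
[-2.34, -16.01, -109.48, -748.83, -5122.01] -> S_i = -2.34*6.84^i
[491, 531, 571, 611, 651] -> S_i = 491 + 40*i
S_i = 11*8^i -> [11, 88, 704, 5632, 45056]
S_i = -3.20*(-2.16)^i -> [-3.2, 6.91, -14.93, 32.25, -69.66]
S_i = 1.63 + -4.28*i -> [1.63, -2.65, -6.93, -11.21, -15.49]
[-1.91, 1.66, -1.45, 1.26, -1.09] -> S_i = -1.91*(-0.87)^i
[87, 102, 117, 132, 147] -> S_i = 87 + 15*i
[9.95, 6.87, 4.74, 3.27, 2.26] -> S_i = 9.95*0.69^i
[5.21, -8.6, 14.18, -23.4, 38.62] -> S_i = 5.21*(-1.65)^i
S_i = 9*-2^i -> [9, -18, 36, -72, 144]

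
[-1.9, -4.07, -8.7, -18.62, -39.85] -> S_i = -1.90*2.14^i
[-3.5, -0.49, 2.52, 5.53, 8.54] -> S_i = -3.50 + 3.01*i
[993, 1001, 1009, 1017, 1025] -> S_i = 993 + 8*i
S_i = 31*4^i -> [31, 124, 496, 1984, 7936]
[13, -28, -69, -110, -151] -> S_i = 13 + -41*i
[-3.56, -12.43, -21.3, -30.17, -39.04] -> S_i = -3.56 + -8.87*i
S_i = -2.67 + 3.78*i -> [-2.67, 1.11, 4.89, 8.67, 12.45]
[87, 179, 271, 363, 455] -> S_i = 87 + 92*i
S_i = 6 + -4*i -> [6, 2, -2, -6, -10]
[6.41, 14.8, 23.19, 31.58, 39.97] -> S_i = 6.41 + 8.39*i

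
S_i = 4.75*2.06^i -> [4.75, 9.78, 20.16, 41.52, 85.54]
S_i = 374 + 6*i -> [374, 380, 386, 392, 398]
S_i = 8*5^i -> [8, 40, 200, 1000, 5000]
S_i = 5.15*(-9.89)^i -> [5.15, -50.93, 503.73, -4981.91, 49271.12]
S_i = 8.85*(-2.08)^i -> [8.85, -18.41, 38.29, -79.64, 165.65]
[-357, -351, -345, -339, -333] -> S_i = -357 + 6*i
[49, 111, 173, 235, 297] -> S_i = 49 + 62*i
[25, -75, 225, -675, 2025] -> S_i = 25*-3^i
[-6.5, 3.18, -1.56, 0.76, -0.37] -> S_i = -6.50*(-0.49)^i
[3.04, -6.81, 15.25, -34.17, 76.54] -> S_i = 3.04*(-2.24)^i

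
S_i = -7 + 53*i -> [-7, 46, 99, 152, 205]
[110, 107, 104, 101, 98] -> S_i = 110 + -3*i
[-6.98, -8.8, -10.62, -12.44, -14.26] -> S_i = -6.98 + -1.82*i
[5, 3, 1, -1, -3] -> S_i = 5 + -2*i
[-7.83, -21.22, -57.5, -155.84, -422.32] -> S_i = -7.83*2.71^i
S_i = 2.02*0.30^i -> [2.02, 0.61, 0.18, 0.05, 0.02]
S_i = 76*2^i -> [76, 152, 304, 608, 1216]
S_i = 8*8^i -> [8, 64, 512, 4096, 32768]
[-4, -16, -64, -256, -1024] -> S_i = -4*4^i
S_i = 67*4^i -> [67, 268, 1072, 4288, 17152]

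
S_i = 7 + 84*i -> [7, 91, 175, 259, 343]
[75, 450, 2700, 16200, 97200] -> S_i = 75*6^i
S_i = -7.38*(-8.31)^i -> [-7.38, 61.33, -509.63, 4235.06, -35193.34]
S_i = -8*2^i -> [-8, -16, -32, -64, -128]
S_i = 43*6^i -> [43, 258, 1548, 9288, 55728]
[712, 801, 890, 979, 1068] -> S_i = 712 + 89*i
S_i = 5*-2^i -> [5, -10, 20, -40, 80]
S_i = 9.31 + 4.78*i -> [9.31, 14.09, 18.87, 23.65, 28.43]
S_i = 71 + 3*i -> [71, 74, 77, 80, 83]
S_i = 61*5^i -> [61, 305, 1525, 7625, 38125]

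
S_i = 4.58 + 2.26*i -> [4.58, 6.84, 9.1, 11.36, 13.62]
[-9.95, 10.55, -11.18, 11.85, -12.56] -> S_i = -9.95*(-1.06)^i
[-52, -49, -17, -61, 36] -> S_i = Random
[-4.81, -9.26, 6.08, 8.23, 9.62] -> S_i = Random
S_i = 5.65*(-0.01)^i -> [5.65, -0.06, 0.0, -0.0, 0.0]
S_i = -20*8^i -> [-20, -160, -1280, -10240, -81920]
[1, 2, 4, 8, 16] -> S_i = 1*2^i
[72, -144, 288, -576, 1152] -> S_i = 72*-2^i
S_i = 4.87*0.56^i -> [4.87, 2.73, 1.53, 0.86, 0.48]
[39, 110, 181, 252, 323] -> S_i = 39 + 71*i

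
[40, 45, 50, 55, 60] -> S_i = 40 + 5*i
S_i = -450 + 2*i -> [-450, -448, -446, -444, -442]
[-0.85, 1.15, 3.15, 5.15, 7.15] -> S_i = -0.85 + 2.00*i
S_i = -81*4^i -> [-81, -324, -1296, -5184, -20736]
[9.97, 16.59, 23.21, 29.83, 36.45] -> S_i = 9.97 + 6.62*i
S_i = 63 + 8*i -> [63, 71, 79, 87, 95]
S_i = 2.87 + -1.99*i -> [2.87, 0.88, -1.11, -3.1, -5.09]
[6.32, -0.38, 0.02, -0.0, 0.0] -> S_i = 6.32*(-0.06)^i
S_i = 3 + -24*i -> [3, -21, -45, -69, -93]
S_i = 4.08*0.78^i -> [4.08, 3.18, 2.48, 1.94, 1.51]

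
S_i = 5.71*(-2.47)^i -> [5.71, -14.1, 34.84, -86.05, 212.53]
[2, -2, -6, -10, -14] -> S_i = 2 + -4*i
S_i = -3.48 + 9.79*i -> [-3.48, 6.31, 16.1, 25.89, 35.68]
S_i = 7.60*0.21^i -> [7.6, 1.6, 0.34, 0.07, 0.01]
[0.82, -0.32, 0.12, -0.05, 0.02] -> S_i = 0.82*(-0.39)^i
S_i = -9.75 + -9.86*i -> [-9.75, -19.61, -29.47, -39.33, -49.19]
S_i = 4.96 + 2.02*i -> [4.96, 6.98, 9.0, 11.02, 13.04]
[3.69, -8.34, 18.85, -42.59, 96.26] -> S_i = 3.69*(-2.26)^i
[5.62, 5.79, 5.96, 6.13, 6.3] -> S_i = 5.62 + 0.17*i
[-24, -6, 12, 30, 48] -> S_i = -24 + 18*i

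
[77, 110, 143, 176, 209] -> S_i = 77 + 33*i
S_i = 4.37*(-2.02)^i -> [4.37, -8.83, 17.83, -36.02, 72.76]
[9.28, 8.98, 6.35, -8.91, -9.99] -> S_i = Random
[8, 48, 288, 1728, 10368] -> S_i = 8*6^i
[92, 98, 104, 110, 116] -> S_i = 92 + 6*i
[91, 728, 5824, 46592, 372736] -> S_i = 91*8^i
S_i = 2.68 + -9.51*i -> [2.68, -6.83, -16.34, -25.85, -35.36]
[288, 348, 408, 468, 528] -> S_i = 288 + 60*i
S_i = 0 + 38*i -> [0, 38, 76, 114, 152]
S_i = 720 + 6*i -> [720, 726, 732, 738, 744]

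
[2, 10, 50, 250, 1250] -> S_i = 2*5^i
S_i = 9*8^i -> [9, 72, 576, 4608, 36864]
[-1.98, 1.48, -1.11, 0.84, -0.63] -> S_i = -1.98*(-0.75)^i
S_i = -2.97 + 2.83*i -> [-2.97, -0.14, 2.69, 5.52, 8.35]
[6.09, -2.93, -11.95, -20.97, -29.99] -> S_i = 6.09 + -9.02*i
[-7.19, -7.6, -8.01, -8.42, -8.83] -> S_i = -7.19 + -0.41*i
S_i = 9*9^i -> [9, 81, 729, 6561, 59049]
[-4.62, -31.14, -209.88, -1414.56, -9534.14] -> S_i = -4.62*6.74^i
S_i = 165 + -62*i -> [165, 103, 41, -21, -83]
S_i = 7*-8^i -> [7, -56, 448, -3584, 28672]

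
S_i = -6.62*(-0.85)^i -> [-6.62, 5.63, -4.78, 4.07, -3.46]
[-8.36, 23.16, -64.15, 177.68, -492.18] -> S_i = -8.36*(-2.77)^i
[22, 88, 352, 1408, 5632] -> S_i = 22*4^i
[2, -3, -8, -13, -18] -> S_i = 2 + -5*i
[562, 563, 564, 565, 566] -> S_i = 562 + 1*i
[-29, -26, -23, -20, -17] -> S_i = -29 + 3*i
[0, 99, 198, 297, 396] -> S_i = 0 + 99*i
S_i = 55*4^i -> [55, 220, 880, 3520, 14080]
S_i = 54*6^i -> [54, 324, 1944, 11664, 69984]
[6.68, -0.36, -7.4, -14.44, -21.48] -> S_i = 6.68 + -7.04*i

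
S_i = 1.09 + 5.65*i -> [1.09, 6.74, 12.39, 18.04, 23.69]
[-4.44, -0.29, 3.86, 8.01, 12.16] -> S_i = -4.44 + 4.15*i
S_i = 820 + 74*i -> [820, 894, 968, 1042, 1116]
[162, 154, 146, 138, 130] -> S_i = 162 + -8*i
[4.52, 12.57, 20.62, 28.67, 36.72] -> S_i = 4.52 + 8.05*i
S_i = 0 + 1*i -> [0, 1, 2, 3, 4]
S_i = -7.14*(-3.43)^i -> [-7.14, 24.49, -84.0, 288.12, -988.27]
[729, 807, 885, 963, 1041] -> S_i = 729 + 78*i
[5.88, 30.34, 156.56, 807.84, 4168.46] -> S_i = 5.88*5.16^i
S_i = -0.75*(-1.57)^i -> [-0.75, 1.18, -1.85, 2.9, -4.56]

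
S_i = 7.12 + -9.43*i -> [7.12, -2.31, -11.74, -21.17, -30.6]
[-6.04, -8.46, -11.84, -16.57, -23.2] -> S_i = -6.04*1.40^i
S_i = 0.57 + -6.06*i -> [0.57, -5.49, -11.55, -17.61, -23.67]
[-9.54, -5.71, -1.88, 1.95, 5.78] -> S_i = -9.54 + 3.83*i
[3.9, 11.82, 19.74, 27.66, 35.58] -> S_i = 3.90 + 7.92*i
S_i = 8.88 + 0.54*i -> [8.88, 9.42, 9.96, 10.5, 11.04]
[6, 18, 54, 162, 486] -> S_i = 6*3^i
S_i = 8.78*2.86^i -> [8.78, 25.11, 71.82, 205.4, 587.43]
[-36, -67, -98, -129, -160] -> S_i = -36 + -31*i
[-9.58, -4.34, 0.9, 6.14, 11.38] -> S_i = -9.58 + 5.24*i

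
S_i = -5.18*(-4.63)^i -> [-5.18, 23.98, -111.04, 514.13, -2380.42]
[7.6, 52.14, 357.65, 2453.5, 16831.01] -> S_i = 7.60*6.86^i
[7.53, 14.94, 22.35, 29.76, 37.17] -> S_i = 7.53 + 7.41*i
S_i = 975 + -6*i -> [975, 969, 963, 957, 951]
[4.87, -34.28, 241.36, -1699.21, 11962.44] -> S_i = 4.87*(-7.04)^i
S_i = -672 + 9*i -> [-672, -663, -654, -645, -636]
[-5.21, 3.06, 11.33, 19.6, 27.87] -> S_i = -5.21 + 8.27*i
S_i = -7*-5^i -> [-7, 35, -175, 875, -4375]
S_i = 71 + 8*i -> [71, 79, 87, 95, 103]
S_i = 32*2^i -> [32, 64, 128, 256, 512]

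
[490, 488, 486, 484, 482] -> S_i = 490 + -2*i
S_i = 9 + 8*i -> [9, 17, 25, 33, 41]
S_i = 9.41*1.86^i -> [9.41, 17.5, 32.55, 60.55, 112.63]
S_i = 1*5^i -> [1, 5, 25, 125, 625]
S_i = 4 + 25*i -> [4, 29, 54, 79, 104]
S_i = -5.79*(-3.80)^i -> [-5.79, 22.0, -83.61, 317.71, -1207.29]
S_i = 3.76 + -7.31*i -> [3.76, -3.55, -10.86, -18.17, -25.48]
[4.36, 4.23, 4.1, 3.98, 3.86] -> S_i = 4.36*0.97^i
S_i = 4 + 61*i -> [4, 65, 126, 187, 248]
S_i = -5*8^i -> [-5, -40, -320, -2560, -20480]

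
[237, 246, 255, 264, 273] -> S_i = 237 + 9*i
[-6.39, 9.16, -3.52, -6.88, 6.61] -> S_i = Random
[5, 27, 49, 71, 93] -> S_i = 5 + 22*i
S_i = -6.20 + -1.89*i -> [-6.2, -8.09, -9.98, -11.87, -13.76]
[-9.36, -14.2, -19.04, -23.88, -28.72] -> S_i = -9.36 + -4.84*i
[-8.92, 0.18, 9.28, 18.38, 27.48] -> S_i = -8.92 + 9.10*i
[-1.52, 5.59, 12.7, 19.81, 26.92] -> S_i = -1.52 + 7.11*i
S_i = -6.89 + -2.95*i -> [-6.89, -9.84, -12.79, -15.74, -18.69]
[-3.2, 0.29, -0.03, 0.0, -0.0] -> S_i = -3.20*(-0.09)^i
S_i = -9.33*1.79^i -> [-9.33, -16.7, -29.89, -53.51, -95.78]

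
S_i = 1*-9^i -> [1, -9, 81, -729, 6561]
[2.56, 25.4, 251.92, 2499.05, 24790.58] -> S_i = 2.56*9.92^i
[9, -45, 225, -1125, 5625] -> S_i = 9*-5^i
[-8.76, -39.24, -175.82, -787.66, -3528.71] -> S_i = -8.76*4.48^i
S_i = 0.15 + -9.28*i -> [0.15, -9.13, -18.41, -27.69, -36.97]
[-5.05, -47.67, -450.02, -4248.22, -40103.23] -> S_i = -5.05*9.44^i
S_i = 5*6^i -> [5, 30, 180, 1080, 6480]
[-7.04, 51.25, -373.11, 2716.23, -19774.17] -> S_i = -7.04*(-7.28)^i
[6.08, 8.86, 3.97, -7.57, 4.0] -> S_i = Random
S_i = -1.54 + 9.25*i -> [-1.54, 7.71, 16.96, 26.21, 35.46]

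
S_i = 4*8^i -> [4, 32, 256, 2048, 16384]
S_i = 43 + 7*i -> [43, 50, 57, 64, 71]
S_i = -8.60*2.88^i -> [-8.6, -24.77, -71.33, -205.44, -591.65]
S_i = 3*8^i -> [3, 24, 192, 1536, 12288]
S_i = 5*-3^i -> [5, -15, 45, -135, 405]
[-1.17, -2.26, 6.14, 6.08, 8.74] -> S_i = Random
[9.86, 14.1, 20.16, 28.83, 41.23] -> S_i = 9.86*1.43^i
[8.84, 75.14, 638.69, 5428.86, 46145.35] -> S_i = 8.84*8.50^i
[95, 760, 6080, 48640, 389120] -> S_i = 95*8^i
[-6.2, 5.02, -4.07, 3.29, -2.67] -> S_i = -6.20*(-0.81)^i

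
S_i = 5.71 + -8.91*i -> [5.71, -3.2, -12.11, -21.02, -29.93]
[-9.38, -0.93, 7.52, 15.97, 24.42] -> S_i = -9.38 + 8.45*i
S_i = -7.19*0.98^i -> [-7.19, -7.05, -6.91, -6.77, -6.63]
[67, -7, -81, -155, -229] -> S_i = 67 + -74*i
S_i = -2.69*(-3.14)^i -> [-2.69, 8.45, -26.52, 83.28, -261.5]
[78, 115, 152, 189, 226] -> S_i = 78 + 37*i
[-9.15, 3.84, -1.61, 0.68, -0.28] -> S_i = -9.15*(-0.42)^i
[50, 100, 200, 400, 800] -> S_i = 50*2^i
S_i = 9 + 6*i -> [9, 15, 21, 27, 33]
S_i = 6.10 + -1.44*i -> [6.1, 4.66, 3.22, 1.78, 0.34]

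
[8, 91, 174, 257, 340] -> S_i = 8 + 83*i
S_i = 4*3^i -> [4, 12, 36, 108, 324]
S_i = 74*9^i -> [74, 666, 5994, 53946, 485514]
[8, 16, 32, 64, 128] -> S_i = 8*2^i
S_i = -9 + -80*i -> [-9, -89, -169, -249, -329]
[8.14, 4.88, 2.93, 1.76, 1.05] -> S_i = 8.14*0.60^i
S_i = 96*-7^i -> [96, -672, 4704, -32928, 230496]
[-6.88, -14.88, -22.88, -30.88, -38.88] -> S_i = -6.88 + -8.00*i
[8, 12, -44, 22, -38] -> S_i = Random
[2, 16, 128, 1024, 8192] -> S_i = 2*8^i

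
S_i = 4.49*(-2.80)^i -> [4.49, -12.57, 35.2, -98.56, 275.98]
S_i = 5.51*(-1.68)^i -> [5.51, -9.26, 15.55, -26.13, 43.89]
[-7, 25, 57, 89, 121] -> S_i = -7 + 32*i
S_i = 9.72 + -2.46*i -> [9.72, 7.26, 4.8, 2.34, -0.12]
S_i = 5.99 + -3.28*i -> [5.99, 2.71, -0.57, -3.85, -7.13]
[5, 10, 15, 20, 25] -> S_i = 5 + 5*i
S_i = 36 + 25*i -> [36, 61, 86, 111, 136]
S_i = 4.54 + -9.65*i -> [4.54, -5.11, -14.76, -24.41, -34.06]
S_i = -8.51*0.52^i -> [-8.51, -4.43, -2.3, -1.2, -0.62]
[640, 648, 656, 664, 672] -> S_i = 640 + 8*i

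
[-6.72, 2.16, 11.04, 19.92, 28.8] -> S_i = -6.72 + 8.88*i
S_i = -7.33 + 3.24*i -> [-7.33, -4.09, -0.85, 2.39, 5.63]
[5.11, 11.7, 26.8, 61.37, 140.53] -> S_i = 5.11*2.29^i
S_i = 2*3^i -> [2, 6, 18, 54, 162]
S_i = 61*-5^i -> [61, -305, 1525, -7625, 38125]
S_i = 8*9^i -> [8, 72, 648, 5832, 52488]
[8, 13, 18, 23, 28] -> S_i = 8 + 5*i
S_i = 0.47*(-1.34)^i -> [0.47, -0.63, 0.84, -1.13, 1.52]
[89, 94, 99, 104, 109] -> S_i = 89 + 5*i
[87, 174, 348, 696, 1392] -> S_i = 87*2^i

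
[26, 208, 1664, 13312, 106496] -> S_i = 26*8^i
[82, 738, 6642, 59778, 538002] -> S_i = 82*9^i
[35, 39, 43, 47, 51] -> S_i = 35 + 4*i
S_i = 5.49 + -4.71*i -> [5.49, 0.78, -3.93, -8.64, -13.35]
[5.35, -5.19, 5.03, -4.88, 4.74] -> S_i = 5.35*(-0.97)^i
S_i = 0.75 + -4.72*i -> [0.75, -3.97, -8.69, -13.41, -18.13]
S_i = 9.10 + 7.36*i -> [9.1, 16.46, 23.82, 31.18, 38.54]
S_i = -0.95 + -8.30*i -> [-0.95, -9.25, -17.55, -25.85, -34.15]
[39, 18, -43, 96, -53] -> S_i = Random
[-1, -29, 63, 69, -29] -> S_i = Random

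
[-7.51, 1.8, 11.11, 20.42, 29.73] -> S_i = -7.51 + 9.31*i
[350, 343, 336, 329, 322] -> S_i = 350 + -7*i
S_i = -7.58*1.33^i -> [-7.58, -10.08, -13.41, -17.83, -23.72]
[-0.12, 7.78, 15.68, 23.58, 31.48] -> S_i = -0.12 + 7.90*i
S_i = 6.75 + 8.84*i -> [6.75, 15.59, 24.43, 33.27, 42.11]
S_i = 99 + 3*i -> [99, 102, 105, 108, 111]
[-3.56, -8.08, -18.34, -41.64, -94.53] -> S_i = -3.56*2.27^i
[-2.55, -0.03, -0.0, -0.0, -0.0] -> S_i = -2.55*0.01^i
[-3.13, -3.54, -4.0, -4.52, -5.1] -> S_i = -3.13*1.13^i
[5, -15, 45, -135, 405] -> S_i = 5*-3^i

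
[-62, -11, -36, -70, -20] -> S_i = Random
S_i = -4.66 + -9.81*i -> [-4.66, -14.47, -24.28, -34.09, -43.9]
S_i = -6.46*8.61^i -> [-6.46, -55.62, -478.89, -4123.27, -35501.37]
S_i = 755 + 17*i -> [755, 772, 789, 806, 823]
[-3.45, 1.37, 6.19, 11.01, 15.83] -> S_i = -3.45 + 4.82*i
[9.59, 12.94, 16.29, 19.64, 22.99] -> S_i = 9.59 + 3.35*i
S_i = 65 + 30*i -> [65, 95, 125, 155, 185]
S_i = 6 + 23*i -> [6, 29, 52, 75, 98]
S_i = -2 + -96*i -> [-2, -98, -194, -290, -386]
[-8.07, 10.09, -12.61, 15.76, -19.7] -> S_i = -8.07*(-1.25)^i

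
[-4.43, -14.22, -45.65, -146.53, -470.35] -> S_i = -4.43*3.21^i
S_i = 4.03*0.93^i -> [4.03, 3.75, 3.49, 3.24, 3.01]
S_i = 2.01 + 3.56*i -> [2.01, 5.57, 9.13, 12.69, 16.25]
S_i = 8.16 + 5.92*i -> [8.16, 14.08, 20.0, 25.92, 31.84]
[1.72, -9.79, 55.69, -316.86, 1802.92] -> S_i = 1.72*(-5.69)^i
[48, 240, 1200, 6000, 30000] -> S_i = 48*5^i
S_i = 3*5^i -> [3, 15, 75, 375, 1875]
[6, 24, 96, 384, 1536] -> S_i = 6*4^i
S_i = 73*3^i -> [73, 219, 657, 1971, 5913]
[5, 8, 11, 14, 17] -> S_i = 5 + 3*i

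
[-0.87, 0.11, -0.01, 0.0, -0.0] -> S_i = -0.87*(-0.13)^i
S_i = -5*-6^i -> [-5, 30, -180, 1080, -6480]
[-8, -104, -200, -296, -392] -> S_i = -8 + -96*i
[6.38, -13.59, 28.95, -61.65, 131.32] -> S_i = 6.38*(-2.13)^i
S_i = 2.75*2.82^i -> [2.75, 7.76, 21.87, 61.67, 173.91]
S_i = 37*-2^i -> [37, -74, 148, -296, 592]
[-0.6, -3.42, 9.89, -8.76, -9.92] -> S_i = Random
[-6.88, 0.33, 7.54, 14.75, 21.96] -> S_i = -6.88 + 7.21*i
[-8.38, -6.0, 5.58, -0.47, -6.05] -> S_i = Random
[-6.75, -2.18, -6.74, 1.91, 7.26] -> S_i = Random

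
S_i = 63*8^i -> [63, 504, 4032, 32256, 258048]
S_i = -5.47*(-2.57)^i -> [-5.47, 14.06, -36.13, 92.85, -238.63]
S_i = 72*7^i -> [72, 504, 3528, 24696, 172872]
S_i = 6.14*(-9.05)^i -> [6.14, -55.57, 502.88, -4551.08, 41187.24]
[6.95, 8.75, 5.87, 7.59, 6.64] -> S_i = Random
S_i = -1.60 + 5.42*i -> [-1.6, 3.82, 9.24, 14.66, 20.08]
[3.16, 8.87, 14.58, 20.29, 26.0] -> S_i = 3.16 + 5.71*i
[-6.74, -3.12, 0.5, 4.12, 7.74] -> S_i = -6.74 + 3.62*i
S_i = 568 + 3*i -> [568, 571, 574, 577, 580]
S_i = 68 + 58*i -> [68, 126, 184, 242, 300]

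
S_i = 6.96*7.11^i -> [6.96, 49.49, 351.84, 2501.6, 17786.38]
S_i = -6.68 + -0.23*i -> [-6.68, -6.91, -7.14, -7.37, -7.6]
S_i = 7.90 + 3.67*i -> [7.9, 11.57, 15.24, 18.91, 22.58]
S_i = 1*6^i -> [1, 6, 36, 216, 1296]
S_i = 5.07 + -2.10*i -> [5.07, 2.97, 0.87, -1.23, -3.33]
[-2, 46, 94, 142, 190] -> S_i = -2 + 48*i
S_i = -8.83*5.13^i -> [-8.83, -45.3, -232.38, -1192.1, -6115.47]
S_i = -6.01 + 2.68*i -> [-6.01, -3.33, -0.65, 2.03, 4.71]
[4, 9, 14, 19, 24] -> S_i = 4 + 5*i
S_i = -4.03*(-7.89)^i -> [-4.03, 31.8, -250.88, 1979.41, -15617.56]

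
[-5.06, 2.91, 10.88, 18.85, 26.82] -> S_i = -5.06 + 7.97*i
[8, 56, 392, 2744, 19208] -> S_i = 8*7^i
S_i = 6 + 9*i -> [6, 15, 24, 33, 42]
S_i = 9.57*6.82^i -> [9.57, 65.27, 445.12, 3035.74, 20703.77]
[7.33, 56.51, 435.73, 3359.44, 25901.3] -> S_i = 7.33*7.71^i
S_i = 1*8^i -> [1, 8, 64, 512, 4096]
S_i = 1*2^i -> [1, 2, 4, 8, 16]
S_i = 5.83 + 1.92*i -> [5.83, 7.75, 9.67, 11.59, 13.51]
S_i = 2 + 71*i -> [2, 73, 144, 215, 286]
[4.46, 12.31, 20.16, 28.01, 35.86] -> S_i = 4.46 + 7.85*i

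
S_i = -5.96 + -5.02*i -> [-5.96, -10.98, -16.0, -21.02, -26.04]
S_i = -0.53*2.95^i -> [-0.53, -1.56, -4.61, -13.61, -40.14]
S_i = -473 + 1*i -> [-473, -472, -471, -470, -469]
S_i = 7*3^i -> [7, 21, 63, 189, 567]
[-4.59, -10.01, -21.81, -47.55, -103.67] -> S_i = -4.59*2.18^i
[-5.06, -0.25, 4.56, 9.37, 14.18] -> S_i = -5.06 + 4.81*i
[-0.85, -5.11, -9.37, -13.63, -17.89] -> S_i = -0.85 + -4.26*i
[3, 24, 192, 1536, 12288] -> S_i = 3*8^i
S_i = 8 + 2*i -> [8, 10, 12, 14, 16]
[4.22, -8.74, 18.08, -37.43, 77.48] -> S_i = 4.22*(-2.07)^i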